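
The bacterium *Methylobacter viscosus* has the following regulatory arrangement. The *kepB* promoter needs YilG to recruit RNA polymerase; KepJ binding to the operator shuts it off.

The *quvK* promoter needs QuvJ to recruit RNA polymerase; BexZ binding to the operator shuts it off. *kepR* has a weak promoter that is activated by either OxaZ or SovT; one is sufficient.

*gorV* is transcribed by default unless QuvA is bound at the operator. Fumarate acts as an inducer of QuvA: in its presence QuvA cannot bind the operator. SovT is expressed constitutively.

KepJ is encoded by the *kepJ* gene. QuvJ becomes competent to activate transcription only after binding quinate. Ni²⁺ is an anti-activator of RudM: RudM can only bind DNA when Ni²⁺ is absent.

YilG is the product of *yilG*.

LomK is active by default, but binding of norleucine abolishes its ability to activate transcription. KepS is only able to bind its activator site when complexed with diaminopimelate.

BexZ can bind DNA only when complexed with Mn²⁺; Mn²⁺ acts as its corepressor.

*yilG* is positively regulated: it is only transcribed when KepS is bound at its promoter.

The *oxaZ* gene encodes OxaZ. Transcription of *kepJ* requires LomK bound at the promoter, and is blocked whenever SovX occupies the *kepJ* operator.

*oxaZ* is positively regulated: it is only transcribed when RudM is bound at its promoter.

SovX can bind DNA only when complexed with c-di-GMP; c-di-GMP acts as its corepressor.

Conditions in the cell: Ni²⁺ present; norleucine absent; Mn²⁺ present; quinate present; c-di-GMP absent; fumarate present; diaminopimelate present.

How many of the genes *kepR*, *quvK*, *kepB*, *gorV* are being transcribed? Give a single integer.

Ni²⁺ is present, so RudM is inactive.
Required activator RudM is absent, so *oxaZ* is not transcribed.
So OxaZ is not produced.
SovT is produced constitutively and is active.
Activator SovT is present, so *kepR* is transcribed.
→ *kepR* is ON.
Quinate is present, so QuvJ is active.
Mn²⁺ is present, so BexZ is active.
With repressor BexZ bound, *quvK* is not transcribed.
→ *quvK* is OFF.
c-di-GMP is absent, so SovX is inactive.
Norleucine is absent, so LomK is active.
No repressor is bound and LomK is active, so *kepJ* is transcribed.
So KepJ is produced and active.
Diaminopimelate is present, so KepS is active.
No repressor is bound and KepS is active, so *yilG* is transcribed.
So YilG is produced and active.
With repressor KepJ bound, *kepB* is not transcribed.
→ *kepB* is OFF.
Fumarate is present, so QuvA is inactive.
With no repressor bound, *gorV* is transcribed.
→ *gorV* is ON.
2 of the 4 genes are transcribed.

2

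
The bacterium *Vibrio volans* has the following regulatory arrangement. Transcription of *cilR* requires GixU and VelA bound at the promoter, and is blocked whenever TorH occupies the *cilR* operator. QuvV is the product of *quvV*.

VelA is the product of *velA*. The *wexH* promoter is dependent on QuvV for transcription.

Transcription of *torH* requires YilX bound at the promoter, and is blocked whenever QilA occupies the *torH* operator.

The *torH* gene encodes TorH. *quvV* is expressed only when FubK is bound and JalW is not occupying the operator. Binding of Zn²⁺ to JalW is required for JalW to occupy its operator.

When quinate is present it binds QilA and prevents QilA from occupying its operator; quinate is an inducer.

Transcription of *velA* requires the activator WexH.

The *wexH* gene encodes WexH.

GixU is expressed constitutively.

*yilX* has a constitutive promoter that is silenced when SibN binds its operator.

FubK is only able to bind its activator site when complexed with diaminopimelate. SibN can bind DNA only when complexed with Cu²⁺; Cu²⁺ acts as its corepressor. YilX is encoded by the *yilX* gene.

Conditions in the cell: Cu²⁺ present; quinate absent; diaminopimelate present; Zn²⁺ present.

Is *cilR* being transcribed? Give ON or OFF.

OFF

GixU is produced constitutively and is active.
Quinate is absent, so QilA is active.
Cu²⁺ is present, so SibN is active.
With repressor SibN bound, *yilX* is not transcribed.
So YilX is not produced.
With repressor QilA bound, *torH* is not transcribed.
So TorH is not produced.
Diaminopimelate is present, so FubK is active.
Zn²⁺ is present, so JalW is active.
With repressor JalW bound, *quvV* is not transcribed.
So QuvV is not produced.
Required activator QuvV is absent, so *wexH* is not transcribed.
So WexH is not produced.
Required activator WexH is absent, so *velA* is not transcribed.
So VelA is not produced.
Required activator VelA is absent, so *cilR* is not transcribed.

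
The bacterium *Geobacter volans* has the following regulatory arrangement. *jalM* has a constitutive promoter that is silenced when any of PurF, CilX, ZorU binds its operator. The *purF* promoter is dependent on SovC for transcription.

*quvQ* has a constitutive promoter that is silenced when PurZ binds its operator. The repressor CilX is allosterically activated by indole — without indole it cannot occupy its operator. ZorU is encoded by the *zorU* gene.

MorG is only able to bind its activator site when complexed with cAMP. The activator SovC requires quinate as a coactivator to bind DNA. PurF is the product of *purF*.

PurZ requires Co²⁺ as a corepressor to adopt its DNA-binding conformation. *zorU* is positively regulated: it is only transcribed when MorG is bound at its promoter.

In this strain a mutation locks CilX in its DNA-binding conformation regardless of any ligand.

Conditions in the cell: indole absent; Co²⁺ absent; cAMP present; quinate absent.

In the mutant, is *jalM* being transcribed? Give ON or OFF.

Quinate is absent, so SovC is inactive.
Required activator SovC is absent, so *purF* is not transcribed.
So PurF is not produced.
CilX is constitutively active in this strain.
cAMP is present, so MorG is active.
No repressor is bound and MorG is active, so *zorU* is transcribed.
So ZorU is produced and active.
With repressor CilX bound, *jalM* is not transcribed.

OFF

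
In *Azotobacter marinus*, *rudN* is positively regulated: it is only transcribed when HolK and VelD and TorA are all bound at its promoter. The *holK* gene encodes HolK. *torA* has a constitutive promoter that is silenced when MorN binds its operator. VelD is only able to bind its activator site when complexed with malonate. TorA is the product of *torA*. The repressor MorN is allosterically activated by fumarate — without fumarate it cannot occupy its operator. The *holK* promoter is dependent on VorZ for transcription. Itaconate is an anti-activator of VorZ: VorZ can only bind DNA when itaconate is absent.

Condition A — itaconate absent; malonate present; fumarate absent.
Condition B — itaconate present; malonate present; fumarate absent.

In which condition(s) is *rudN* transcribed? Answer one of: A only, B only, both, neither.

Condition A:
Itaconate is absent, so VorZ is active.
No repressor is bound and VorZ is active, so *holK* is transcribed.
So HolK is produced and active.
Malonate is present, so VelD is active.
Fumarate is absent, so MorN is inactive.
With no repressor bound, *torA* is transcribed.
So TorA is produced and active.
No repressor is bound and HolK and VelD and TorA are active, so *rudN* is transcribed.
→ *rudN* is ON in A.
Condition B:
Itaconate is present, so VorZ is inactive.
Required activator VorZ is absent, so *holK* is not transcribed.
So HolK is not produced.
Malonate is present, so VelD is active.
Fumarate is absent, so MorN is inactive.
With no repressor bound, *torA* is transcribed.
So TorA is produced and active.
Required activator HolK is absent, so *rudN* is not transcribed.
→ *rudN* is OFF in B.

A only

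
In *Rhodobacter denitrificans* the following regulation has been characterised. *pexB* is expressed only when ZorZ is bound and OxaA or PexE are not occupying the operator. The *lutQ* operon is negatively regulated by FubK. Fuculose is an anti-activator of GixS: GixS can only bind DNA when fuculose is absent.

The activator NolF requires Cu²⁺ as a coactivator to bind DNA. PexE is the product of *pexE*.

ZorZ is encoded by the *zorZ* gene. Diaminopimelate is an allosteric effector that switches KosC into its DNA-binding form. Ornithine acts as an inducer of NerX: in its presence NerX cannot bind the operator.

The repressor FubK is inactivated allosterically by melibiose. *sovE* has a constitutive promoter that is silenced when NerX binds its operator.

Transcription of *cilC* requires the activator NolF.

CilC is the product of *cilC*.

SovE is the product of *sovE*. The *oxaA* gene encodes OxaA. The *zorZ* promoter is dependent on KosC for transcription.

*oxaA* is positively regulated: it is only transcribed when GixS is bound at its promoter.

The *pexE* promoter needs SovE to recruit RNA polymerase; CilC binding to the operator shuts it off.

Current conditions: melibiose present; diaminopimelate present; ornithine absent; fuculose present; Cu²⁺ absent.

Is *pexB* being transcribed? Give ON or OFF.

ON

Diaminopimelate is present, so KosC is active.
No repressor is bound and KosC is active, so *zorZ* is transcribed.
So ZorZ is produced and active.
Fuculose is present, so GixS is inactive.
Required activator GixS is absent, so *oxaA* is not transcribed.
So OxaA is not produced.
Ornithine is absent, so NerX is active.
With repressor NerX bound, *sovE* is not transcribed.
So SovE is not produced.
Cu²⁺ is absent, so NolF is inactive.
Required activator NolF is absent, so *cilC* is not transcribed.
So CilC is not produced.
Required activator SovE is absent, so *pexE* is not transcribed.
So PexE is not produced.
No repressor is bound and ZorZ is active, so *pexB* is transcribed.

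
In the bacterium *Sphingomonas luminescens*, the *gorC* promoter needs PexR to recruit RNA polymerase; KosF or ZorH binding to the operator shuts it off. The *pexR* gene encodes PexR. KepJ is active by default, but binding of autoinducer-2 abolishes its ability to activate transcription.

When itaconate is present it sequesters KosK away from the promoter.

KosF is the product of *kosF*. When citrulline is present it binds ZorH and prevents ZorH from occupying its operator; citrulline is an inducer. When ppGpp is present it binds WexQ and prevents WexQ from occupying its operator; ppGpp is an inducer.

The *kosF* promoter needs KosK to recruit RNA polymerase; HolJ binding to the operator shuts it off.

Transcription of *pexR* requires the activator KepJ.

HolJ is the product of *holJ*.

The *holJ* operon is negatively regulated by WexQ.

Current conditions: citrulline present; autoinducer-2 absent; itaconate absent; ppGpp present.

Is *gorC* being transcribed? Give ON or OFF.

ON

Autoinducer-2 is absent, so KepJ is active.
No repressor is bound and KepJ is active, so *pexR* is transcribed.
So PexR is produced and active.
Itaconate is absent, so KosK is active.
ppGpp is present, so WexQ is inactive.
With no repressor bound, *holJ* is transcribed.
So HolJ is produced and active.
With repressor HolJ bound, *kosF* is not transcribed.
So KosF is not produced.
Citrulline is present, so ZorH is inactive.
No repressor is bound and PexR is active, so *gorC* is transcribed.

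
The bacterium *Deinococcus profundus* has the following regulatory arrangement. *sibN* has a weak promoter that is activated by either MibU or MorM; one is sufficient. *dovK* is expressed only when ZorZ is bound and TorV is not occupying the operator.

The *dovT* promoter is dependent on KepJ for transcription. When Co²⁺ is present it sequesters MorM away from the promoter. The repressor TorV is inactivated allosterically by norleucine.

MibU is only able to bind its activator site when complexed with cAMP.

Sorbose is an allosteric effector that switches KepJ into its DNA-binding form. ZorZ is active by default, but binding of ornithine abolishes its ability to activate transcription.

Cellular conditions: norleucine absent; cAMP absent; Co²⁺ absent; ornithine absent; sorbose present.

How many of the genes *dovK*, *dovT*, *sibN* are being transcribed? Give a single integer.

2

Ornithine is absent, so ZorZ is active.
Norleucine is absent, so TorV is active.
With repressor TorV bound, *dovK* is not transcribed.
→ *dovK* is OFF.
Sorbose is present, so KepJ is active.
No repressor is bound and KepJ is active, so *dovT* is transcribed.
→ *dovT* is ON.
cAMP is absent, so MibU is inactive.
Co²⁺ is absent, so MorM is active.
Activator MorM is present, so *sibN* is transcribed.
→ *sibN* is ON.
2 of the 3 genes are transcribed.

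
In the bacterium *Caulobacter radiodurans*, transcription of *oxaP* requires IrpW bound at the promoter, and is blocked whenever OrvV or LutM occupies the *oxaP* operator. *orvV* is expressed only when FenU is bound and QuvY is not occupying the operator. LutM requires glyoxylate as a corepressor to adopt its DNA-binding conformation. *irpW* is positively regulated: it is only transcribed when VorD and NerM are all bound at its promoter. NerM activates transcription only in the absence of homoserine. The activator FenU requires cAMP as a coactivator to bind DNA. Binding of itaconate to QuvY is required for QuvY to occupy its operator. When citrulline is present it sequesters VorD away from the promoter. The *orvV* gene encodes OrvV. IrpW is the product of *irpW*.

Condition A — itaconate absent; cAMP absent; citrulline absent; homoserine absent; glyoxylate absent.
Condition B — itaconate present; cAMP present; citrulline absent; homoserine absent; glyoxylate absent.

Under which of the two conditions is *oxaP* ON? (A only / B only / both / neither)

Condition A:
Itaconate is absent, so QuvY is inactive.
cAMP is absent, so FenU is inactive.
Required activator FenU is absent, so *orvV* is not transcribed.
So OrvV is not produced.
Citrulline is absent, so VorD is active.
Homoserine is absent, so NerM is active.
No repressor is bound and VorD and NerM are active, so *irpW* is transcribed.
So IrpW is produced and active.
Glyoxylate is absent, so LutM is inactive.
No repressor is bound and IrpW is active, so *oxaP* is transcribed.
→ *oxaP* is ON in A.
Condition B:
Itaconate is present, so QuvY is active.
cAMP is present, so FenU is active.
With repressor QuvY bound, *orvV* is not transcribed.
So OrvV is not produced.
Citrulline is absent, so VorD is active.
Homoserine is absent, so NerM is active.
No repressor is bound and VorD and NerM are active, so *irpW* is transcribed.
So IrpW is produced and active.
Glyoxylate is absent, so LutM is inactive.
No repressor is bound and IrpW is active, so *oxaP* is transcribed.
→ *oxaP* is ON in B.

both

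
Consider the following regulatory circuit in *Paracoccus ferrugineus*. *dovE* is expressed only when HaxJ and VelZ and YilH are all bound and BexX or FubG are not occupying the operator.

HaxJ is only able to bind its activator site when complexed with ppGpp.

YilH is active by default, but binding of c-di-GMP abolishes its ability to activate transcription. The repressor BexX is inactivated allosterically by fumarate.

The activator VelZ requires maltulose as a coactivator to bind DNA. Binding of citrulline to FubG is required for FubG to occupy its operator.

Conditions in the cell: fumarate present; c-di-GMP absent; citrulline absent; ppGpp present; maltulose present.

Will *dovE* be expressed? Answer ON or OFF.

ON

Fumarate is present, so BexX is inactive.
Citrulline is absent, so FubG is inactive.
ppGpp is present, so HaxJ is active.
Maltulose is present, so VelZ is active.
c-di-GMP is absent, so YilH is active.
No repressor is bound and HaxJ and VelZ and YilH are active, so *dovE* is transcribed.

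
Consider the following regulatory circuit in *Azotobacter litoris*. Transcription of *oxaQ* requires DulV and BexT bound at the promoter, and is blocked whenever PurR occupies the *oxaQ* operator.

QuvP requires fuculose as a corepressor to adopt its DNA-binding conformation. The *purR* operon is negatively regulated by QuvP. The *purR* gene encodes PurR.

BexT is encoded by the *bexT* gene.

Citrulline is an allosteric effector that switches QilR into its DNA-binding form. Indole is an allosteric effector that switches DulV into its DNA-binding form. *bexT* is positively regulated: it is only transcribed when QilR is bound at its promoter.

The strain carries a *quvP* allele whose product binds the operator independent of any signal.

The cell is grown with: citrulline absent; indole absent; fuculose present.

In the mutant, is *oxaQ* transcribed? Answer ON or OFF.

Indole is absent, so DulV is inactive.
QuvP is constitutively active in this strain.
With repressor QuvP bound, *purR* is not transcribed.
So PurR is not produced.
Citrulline is absent, so QilR is inactive.
Required activator QilR is absent, so *bexT* is not transcribed.
So BexT is not produced.
Required activator DulV is absent, so *oxaQ* is not transcribed.

OFF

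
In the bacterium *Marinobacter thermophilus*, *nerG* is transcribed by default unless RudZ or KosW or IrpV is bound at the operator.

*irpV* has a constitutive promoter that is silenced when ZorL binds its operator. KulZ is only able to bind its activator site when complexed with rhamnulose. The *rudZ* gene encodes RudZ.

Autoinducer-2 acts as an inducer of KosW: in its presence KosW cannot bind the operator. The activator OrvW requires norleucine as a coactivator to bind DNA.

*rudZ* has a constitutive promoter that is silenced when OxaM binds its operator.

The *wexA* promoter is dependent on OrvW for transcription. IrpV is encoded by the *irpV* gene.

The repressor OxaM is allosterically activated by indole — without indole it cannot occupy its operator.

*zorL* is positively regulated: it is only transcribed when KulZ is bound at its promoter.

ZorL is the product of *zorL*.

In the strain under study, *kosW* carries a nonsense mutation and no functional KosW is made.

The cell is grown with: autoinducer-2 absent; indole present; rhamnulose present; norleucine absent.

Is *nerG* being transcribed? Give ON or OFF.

ON

Indole is present, so OxaM is active.
With repressor OxaM bound, *rudZ* is not transcribed.
So RudZ is not produced.
KosW is non-functional in this strain, so it has no effect.
Rhamnulose is present, so KulZ is active.
No repressor is bound and KulZ is active, so *zorL* is transcribed.
So ZorL is produced and active.
With repressor ZorL bound, *irpV* is not transcribed.
So IrpV is not produced.
With no repressor bound, *nerG* is transcribed.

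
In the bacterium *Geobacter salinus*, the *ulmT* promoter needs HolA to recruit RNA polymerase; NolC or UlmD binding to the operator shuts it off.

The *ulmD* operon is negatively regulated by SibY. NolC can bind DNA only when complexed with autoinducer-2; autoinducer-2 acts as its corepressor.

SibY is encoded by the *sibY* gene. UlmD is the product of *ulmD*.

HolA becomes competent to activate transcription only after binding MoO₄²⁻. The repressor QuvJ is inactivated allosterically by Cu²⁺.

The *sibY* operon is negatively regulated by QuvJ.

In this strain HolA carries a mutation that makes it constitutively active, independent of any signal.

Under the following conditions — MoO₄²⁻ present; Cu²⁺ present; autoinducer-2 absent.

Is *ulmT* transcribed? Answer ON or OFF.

ON

Autoinducer-2 is absent, so NolC is inactive.
HolA is constitutively active in this strain.
Cu²⁺ is present, so QuvJ is inactive.
With no repressor bound, *sibY* is transcribed.
So SibY is produced and active.
With repressor SibY bound, *ulmD* is not transcribed.
So UlmD is not produced.
No repressor is bound and HolA is active, so *ulmT* is transcribed.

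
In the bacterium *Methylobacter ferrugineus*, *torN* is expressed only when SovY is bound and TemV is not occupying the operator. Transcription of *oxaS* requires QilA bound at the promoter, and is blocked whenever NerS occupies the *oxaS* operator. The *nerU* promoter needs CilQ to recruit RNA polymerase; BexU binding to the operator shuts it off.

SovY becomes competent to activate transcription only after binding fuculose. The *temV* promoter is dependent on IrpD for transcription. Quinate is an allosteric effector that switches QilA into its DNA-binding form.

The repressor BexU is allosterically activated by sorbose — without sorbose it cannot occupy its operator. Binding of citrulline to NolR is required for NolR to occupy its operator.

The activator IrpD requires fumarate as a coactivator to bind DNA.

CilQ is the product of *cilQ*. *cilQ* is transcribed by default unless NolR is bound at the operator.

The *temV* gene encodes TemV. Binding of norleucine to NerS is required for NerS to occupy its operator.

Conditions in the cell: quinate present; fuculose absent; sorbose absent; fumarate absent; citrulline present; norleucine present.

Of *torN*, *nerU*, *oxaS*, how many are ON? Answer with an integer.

Fumarate is absent, so IrpD is inactive.
Required activator IrpD is absent, so *temV* is not transcribed.
So TemV is not produced.
Fuculose is absent, so SovY is inactive.
Required activator SovY is absent, so *torN* is not transcribed.
→ *torN* is OFF.
Sorbose is absent, so BexU is inactive.
Citrulline is present, so NolR is active.
With repressor NolR bound, *cilQ* is not transcribed.
So CilQ is not produced.
Required activator CilQ is absent, so *nerU* is not transcribed.
→ *nerU* is OFF.
Quinate is present, so QilA is active.
Norleucine is present, so NerS is active.
With repressor NerS bound, *oxaS* is not transcribed.
→ *oxaS* is OFF.
0 of the 3 genes are transcribed.

0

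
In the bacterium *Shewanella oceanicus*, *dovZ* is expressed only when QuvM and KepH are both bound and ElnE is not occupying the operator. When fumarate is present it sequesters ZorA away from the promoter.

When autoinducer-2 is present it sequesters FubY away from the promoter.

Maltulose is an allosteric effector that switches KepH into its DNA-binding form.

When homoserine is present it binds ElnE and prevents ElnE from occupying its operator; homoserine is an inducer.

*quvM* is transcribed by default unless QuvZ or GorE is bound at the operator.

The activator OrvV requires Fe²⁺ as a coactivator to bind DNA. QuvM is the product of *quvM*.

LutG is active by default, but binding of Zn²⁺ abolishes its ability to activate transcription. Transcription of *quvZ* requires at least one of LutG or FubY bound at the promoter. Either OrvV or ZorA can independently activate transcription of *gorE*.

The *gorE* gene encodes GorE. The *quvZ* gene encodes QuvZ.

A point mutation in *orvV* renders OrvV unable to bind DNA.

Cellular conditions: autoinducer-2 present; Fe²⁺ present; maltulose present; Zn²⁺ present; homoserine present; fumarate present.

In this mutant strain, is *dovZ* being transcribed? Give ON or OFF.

ON

Homoserine is present, so ElnE is inactive.
Zn²⁺ is present, so LutG is inactive.
Autoinducer-2 is present, so FubY is inactive.
No activator is available at the *quvZ* promoter, so *quvZ* is not transcribed.
So QuvZ is not produced.
OrvV is non-functional in this strain, so it has no effect.
Fumarate is present, so ZorA is inactive.
No activator is available at the *gorE* promoter, so *gorE* is not transcribed.
So GorE is not produced.
With no repressor bound, *quvM* is transcribed.
So QuvM is produced and active.
Maltulose is present, so KepH is active.
No repressor is bound and QuvM and KepH are active, so *dovZ* is transcribed.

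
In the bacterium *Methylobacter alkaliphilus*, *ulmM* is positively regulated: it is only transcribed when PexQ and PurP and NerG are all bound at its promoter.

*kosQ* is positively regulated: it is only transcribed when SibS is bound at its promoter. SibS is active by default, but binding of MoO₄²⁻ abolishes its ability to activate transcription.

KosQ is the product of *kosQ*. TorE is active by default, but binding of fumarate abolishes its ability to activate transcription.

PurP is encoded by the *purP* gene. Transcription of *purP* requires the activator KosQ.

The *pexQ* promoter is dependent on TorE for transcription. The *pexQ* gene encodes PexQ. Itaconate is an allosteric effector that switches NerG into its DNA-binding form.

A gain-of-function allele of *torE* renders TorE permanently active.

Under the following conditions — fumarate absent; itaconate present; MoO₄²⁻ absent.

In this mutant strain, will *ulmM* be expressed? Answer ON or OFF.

ON

TorE is constitutively active in this strain.
No repressor is bound and TorE is active, so *pexQ* is transcribed.
So PexQ is produced and active.
MoO₄²⁻ is absent, so SibS is active.
No repressor is bound and SibS is active, so *kosQ* is transcribed.
So KosQ is produced and active.
No repressor is bound and KosQ is active, so *purP* is transcribed.
So PurP is produced and active.
Itaconate is present, so NerG is active.
No repressor is bound and PexQ and PurP and NerG are active, so *ulmM* is transcribed.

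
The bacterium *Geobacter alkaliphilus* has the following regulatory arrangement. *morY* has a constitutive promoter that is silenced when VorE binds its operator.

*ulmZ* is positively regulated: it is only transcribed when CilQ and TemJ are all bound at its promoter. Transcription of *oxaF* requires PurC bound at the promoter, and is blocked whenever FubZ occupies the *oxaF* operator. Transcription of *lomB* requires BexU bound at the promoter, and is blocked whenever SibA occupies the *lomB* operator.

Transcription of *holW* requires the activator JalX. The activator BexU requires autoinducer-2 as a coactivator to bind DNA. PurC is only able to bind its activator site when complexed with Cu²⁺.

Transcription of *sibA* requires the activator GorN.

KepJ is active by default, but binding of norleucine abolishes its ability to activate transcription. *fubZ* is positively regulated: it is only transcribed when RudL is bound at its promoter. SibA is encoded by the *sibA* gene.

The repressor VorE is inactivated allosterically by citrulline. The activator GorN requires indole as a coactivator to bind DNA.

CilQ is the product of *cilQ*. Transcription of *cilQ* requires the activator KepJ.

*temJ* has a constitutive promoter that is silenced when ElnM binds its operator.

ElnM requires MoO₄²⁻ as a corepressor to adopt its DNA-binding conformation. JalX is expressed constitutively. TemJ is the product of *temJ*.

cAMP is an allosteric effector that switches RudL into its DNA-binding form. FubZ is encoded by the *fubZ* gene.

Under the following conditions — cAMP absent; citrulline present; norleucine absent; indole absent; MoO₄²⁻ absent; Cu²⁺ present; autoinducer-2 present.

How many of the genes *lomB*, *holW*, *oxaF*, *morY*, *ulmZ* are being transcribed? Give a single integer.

5

Autoinducer-2 is present, so BexU is active.
Indole is absent, so GorN is inactive.
Required activator GorN is absent, so *sibA* is not transcribed.
So SibA is not produced.
No repressor is bound and BexU is active, so *lomB* is transcribed.
→ *lomB* is ON.
JalX is produced constitutively and is active.
No repressor is bound and JalX is active, so *holW* is transcribed.
→ *holW* is ON.
cAMP is absent, so RudL is inactive.
Required activator RudL is absent, so *fubZ* is not transcribed.
So FubZ is not produced.
Cu²⁺ is present, so PurC is active.
No repressor is bound and PurC is active, so *oxaF* is transcribed.
→ *oxaF* is ON.
Citrulline is present, so VorE is inactive.
With no repressor bound, *morY* is transcribed.
→ *morY* is ON.
Norleucine is absent, so KepJ is active.
No repressor is bound and KepJ is active, so *cilQ* is transcribed.
So CilQ is produced and active.
MoO₄²⁻ is absent, so ElnM is inactive.
With no repressor bound, *temJ* is transcribed.
So TemJ is produced and active.
No repressor is bound and CilQ and TemJ are active, so *ulmZ* is transcribed.
→ *ulmZ* is ON.
5 of the 5 genes are transcribed.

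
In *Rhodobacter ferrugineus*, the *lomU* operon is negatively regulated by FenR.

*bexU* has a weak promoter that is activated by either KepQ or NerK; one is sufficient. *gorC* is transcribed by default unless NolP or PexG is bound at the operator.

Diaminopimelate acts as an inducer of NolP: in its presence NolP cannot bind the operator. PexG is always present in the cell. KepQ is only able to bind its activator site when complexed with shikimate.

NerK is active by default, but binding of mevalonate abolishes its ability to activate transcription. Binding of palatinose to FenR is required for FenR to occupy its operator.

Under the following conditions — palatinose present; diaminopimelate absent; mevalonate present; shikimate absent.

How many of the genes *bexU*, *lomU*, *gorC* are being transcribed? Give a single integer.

0

Shikimate is absent, so KepQ is inactive.
Mevalonate is present, so NerK is inactive.
No activator is available at the *bexU* promoter, so *bexU* is not transcribed.
→ *bexU* is OFF.
Palatinose is present, so FenR is active.
With repressor FenR bound, *lomU* is not transcribed.
→ *lomU* is OFF.
Diaminopimelate is absent, so NolP is active.
PexG is produced constitutively and is active.
With repressor NolP bound, *gorC* is not transcribed.
→ *gorC* is OFF.
0 of the 3 genes are transcribed.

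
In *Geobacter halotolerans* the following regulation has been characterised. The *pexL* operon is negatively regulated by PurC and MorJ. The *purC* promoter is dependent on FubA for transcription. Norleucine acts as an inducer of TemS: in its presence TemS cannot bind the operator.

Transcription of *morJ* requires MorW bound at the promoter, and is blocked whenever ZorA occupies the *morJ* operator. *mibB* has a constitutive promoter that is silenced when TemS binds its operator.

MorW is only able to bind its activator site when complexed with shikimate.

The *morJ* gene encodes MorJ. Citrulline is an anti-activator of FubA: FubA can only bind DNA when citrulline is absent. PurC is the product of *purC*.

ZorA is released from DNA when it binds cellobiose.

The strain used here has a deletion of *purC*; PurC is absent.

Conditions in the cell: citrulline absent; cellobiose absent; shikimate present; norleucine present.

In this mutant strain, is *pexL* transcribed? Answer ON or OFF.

PurC is non-functional in this strain, so it has no effect.
Cellobiose is absent, so ZorA is active.
Shikimate is present, so MorW is active.
With repressor ZorA bound, *morJ* is not transcribed.
So MorJ is not produced.
With no repressor bound, *pexL* is transcribed.

ON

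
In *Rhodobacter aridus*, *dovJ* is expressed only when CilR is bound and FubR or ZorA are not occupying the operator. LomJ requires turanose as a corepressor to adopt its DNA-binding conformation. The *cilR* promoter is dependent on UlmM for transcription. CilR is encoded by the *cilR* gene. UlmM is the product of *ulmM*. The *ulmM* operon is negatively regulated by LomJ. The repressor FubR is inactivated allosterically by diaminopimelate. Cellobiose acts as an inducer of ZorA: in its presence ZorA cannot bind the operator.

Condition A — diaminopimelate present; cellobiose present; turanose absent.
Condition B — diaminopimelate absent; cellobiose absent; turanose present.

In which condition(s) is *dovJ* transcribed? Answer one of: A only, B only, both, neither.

A only

Condition A:
Diaminopimelate is present, so FubR is inactive.
Cellobiose is present, so ZorA is inactive.
Turanose is absent, so LomJ is inactive.
With no repressor bound, *ulmM* is transcribed.
So UlmM is produced and active.
No repressor is bound and UlmM is active, so *cilR* is transcribed.
So CilR is produced and active.
No repressor is bound and CilR is active, so *dovJ* is transcribed.
→ *dovJ* is ON in A.
Condition B:
Diaminopimelate is absent, so FubR is active.
Cellobiose is absent, so ZorA is active.
Turanose is present, so LomJ is active.
With repressor LomJ bound, *ulmM* is not transcribed.
So UlmM is not produced.
Required activator UlmM is absent, so *cilR* is not transcribed.
So CilR is not produced.
With repressor FubR bound, *dovJ* is not transcribed.
→ *dovJ* is OFF in B.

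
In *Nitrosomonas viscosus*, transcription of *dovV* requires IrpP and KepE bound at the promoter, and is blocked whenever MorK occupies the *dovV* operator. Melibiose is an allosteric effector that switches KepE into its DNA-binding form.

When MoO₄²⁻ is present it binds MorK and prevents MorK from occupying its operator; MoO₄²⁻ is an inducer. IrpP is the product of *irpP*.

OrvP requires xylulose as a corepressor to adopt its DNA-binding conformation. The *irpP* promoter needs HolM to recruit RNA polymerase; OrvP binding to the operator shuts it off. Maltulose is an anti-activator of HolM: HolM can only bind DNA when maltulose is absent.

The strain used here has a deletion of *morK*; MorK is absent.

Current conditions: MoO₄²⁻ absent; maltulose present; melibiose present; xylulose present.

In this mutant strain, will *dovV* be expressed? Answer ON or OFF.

OFF

Xylulose is present, so OrvP is active.
Maltulose is present, so HolM is inactive.
With repressor OrvP bound, *irpP* is not transcribed.
So IrpP is not produced.
Melibiose is present, so KepE is active.
MorK is non-functional in this strain, so it has no effect.
Required activator IrpP is absent, so *dovV* is not transcribed.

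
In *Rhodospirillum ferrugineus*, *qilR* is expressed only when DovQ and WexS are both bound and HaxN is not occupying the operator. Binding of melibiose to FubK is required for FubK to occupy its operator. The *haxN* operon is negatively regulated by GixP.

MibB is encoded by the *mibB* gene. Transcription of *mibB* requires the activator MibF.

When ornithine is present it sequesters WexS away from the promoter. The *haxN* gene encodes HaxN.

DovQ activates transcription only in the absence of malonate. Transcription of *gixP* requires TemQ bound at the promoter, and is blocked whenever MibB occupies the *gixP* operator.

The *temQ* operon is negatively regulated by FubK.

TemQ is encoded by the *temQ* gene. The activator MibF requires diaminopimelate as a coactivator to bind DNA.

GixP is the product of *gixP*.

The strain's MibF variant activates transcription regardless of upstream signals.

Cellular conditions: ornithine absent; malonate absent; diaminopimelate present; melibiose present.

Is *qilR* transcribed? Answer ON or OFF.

Malonate is absent, so DovQ is active.
Ornithine is absent, so WexS is active.
MibF is constitutively active in this strain.
No repressor is bound and MibF is active, so *mibB* is transcribed.
So MibB is produced and active.
Melibiose is present, so FubK is active.
With repressor FubK bound, *temQ* is not transcribed.
So TemQ is not produced.
With repressor MibB bound, *gixP* is not transcribed.
So GixP is not produced.
With no repressor bound, *haxN* is transcribed.
So HaxN is produced and active.
With repressor HaxN bound, *qilR* is not transcribed.

OFF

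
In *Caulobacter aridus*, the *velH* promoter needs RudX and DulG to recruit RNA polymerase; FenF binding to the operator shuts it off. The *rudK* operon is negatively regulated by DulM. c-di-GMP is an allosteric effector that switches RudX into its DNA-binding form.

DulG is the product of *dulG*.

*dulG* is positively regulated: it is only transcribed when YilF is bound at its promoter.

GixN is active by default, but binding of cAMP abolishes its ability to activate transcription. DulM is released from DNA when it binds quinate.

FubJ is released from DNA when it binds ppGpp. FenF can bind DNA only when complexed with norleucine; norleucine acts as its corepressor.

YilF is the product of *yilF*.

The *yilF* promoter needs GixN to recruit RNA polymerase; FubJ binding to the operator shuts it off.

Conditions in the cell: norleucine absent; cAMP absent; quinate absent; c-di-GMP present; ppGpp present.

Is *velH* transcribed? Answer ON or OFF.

c-di-GMP is present, so RudX is active.
Norleucine is absent, so FenF is inactive.
cAMP is absent, so GixN is active.
ppGpp is present, so FubJ is inactive.
No repressor is bound and GixN is active, so *yilF* is transcribed.
So YilF is produced and active.
No repressor is bound and YilF is active, so *dulG* is transcribed.
So DulG is produced and active.
No repressor is bound and RudX and DulG are active, so *velH* is transcribed.

ON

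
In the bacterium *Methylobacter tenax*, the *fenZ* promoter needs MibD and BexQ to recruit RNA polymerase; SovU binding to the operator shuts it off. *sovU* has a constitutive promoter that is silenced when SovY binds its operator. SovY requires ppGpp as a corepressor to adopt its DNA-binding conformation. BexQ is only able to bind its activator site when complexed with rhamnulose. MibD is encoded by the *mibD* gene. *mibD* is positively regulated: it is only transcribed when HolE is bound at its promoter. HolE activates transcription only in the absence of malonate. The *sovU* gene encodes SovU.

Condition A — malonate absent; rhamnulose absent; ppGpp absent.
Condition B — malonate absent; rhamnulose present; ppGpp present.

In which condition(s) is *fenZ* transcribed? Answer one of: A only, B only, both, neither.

Condition A:
Malonate is absent, so HolE is active.
No repressor is bound and HolE is active, so *mibD* is transcribed.
So MibD is produced and active.
Rhamnulose is absent, so BexQ is inactive.
ppGpp is absent, so SovY is inactive.
With no repressor bound, *sovU* is transcribed.
So SovU is produced and active.
With repressor SovU bound, *fenZ* is not transcribed.
→ *fenZ* is OFF in A.
Condition B:
Malonate is absent, so HolE is active.
No repressor is bound and HolE is active, so *mibD* is transcribed.
So MibD is produced and active.
Rhamnulose is present, so BexQ is active.
ppGpp is present, so SovY is active.
With repressor SovY bound, *sovU* is not transcribed.
So SovU is not produced.
No repressor is bound and MibD and BexQ are active, so *fenZ* is transcribed.
→ *fenZ* is ON in B.

B only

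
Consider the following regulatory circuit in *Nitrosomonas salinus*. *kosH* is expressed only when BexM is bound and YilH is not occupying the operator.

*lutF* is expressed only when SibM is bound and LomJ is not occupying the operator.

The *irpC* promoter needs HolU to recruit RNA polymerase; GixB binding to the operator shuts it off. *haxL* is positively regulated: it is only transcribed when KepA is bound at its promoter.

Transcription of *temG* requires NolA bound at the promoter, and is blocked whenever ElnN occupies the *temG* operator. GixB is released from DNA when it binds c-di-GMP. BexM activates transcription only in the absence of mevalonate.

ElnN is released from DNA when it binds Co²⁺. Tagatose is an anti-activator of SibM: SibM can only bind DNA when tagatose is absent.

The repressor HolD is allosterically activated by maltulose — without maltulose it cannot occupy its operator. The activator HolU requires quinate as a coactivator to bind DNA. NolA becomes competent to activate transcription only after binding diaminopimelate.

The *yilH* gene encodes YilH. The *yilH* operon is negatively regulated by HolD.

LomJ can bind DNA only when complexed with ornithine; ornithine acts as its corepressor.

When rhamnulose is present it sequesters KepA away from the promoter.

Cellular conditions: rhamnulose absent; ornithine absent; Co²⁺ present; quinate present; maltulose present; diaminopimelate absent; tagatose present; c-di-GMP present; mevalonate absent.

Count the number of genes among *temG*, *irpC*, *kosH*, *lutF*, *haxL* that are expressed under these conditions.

3

Co²⁺ is present, so ElnN is inactive.
Diaminopimelate is absent, so NolA is inactive.
Required activator NolA is absent, so *temG* is not transcribed.
→ *temG* is OFF.
Quinate is present, so HolU is active.
c-di-GMP is present, so GixB is inactive.
No repressor is bound and HolU is active, so *irpC* is transcribed.
→ *irpC* is ON.
Maltulose is present, so HolD is active.
With repressor HolD bound, *yilH* is not transcribed.
So YilH is not produced.
Mevalonate is absent, so BexM is active.
No repressor is bound and BexM is active, so *kosH* is transcribed.
→ *kosH* is ON.
Tagatose is present, so SibM is inactive.
Ornithine is absent, so LomJ is inactive.
Required activator SibM is absent, so *lutF* is not transcribed.
→ *lutF* is OFF.
Rhamnulose is absent, so KepA is active.
No repressor is bound and KepA is active, so *haxL* is transcribed.
→ *haxL* is ON.
3 of the 5 genes are transcribed.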